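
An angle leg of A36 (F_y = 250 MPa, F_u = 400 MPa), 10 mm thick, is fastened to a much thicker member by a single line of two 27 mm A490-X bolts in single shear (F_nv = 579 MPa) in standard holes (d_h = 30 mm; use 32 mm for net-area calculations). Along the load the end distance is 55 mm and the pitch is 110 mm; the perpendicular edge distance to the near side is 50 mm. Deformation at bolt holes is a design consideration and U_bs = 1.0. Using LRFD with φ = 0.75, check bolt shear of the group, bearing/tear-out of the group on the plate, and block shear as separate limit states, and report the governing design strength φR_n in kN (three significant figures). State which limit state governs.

288 kN (block shear governs)

Bolt shear: A_b = π·27²/4 = 572.6 mm²; R_n = 579 × 572.6 × 2 × 1 / 1000 = 663 kN → 0.75 × 663 = 497 kN.
Bearing: edge l_c = 40, r_n = 192 kN; interior l_c = 80, r_n = 259.2 kN; R_n = 192 + 1·259.2 = 451.2 kN → 338 kN.
Block shear: A_gv = 1650, A_nv = 1170, A_nt = 340 mm²; R_n = min(0.6F_uA_nv, 0.6F_yA_gv) + U_bs·F_u·A_nt = 383.5 kN → 288 kN.
Block shear governs: 288 kN.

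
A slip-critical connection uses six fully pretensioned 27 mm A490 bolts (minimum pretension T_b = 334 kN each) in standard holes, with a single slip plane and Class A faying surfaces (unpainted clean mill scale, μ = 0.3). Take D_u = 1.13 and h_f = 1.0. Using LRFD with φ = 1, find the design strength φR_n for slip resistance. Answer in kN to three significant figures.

679 kN

R_n = μ · D_u · h_f · T_b · n_s · n_b = 0.3 × 1.13 × 1.0 × 334 × 1 × 6 = 679.4 kN.
Design strength φR_n = 1 × 679.4 = 679 kN.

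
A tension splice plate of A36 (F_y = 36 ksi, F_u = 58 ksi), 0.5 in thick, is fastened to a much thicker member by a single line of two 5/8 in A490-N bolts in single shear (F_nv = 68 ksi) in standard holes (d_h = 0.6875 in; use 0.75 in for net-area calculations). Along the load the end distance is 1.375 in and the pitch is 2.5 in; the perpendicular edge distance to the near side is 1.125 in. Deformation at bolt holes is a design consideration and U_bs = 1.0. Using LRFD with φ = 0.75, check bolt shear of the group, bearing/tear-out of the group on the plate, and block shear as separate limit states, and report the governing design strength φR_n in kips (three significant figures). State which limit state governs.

31.3 kips (bolt shear governs)

Bolt shear: A_b = π·0.625²/4 = 0.3068 in²; R_n = 68 × 0.3068 × 2 × 1 = 41.72 kips → 0.75 × 41.72 = 31.3 kips.
Bearing: edge l_c = 1.031, r_n = 35.89 kips; interior l_c = 1.812, r_n = 43.5 kips; R_n = 35.89 + 1·43.5 = 79.39 kips → 59.5 kips.
Block shear: A_gv = 1.938, A_nv = 1.375, A_nt = 0.375 in²; R_n = min(0.6F_uA_nv, 0.6F_yA_gv) + U_bs·F_u·A_nt = 63.6 kips → 47.7 kips.
Bolt shear governs: 31.3 kips.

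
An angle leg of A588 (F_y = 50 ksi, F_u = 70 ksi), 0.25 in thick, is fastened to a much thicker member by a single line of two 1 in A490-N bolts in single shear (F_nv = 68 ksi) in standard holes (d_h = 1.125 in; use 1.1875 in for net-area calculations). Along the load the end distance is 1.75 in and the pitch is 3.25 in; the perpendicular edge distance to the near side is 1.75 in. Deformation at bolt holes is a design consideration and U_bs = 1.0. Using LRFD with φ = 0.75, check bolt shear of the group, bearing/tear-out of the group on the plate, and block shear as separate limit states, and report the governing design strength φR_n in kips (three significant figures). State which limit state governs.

Bolt shear: A_b = π·1²/4 = 0.7854 in²; R_n = 68 × 0.7854 × 2 × 1 = 106.8 kips → 0.75 × 106.8 = 80.1 kips.
Bearing: edge l_c = 1.188, r_n = 24.94 kips; interior l_c = 2.125, r_n = 42 kips; R_n = 24.94 + 1·42 = 66.94 kips → 50.2 kips.
Block shear: A_gv = 1.25, A_nv = 0.8047, A_nt = 0.2891 in²; R_n = min(0.6F_uA_nv, 0.6F_yA_gv) + U_bs·F_u·A_nt = 54.03 kips → 40.5 kips.
Block shear governs: 40.5 kips.

40.5 kips (block shear governs)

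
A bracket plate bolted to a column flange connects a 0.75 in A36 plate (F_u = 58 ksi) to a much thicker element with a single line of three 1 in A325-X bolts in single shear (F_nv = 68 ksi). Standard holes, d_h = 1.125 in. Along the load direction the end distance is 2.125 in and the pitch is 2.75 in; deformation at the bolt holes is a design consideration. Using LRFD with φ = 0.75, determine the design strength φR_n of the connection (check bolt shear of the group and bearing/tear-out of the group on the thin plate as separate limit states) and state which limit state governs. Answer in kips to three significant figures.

120 kips (bolt shear governs)

Bolt shear: A_b = π·1²/4 = 0.7854 in²; R_n = 68 × 0.7854 × 3 × 1 = 160.2 kips → 0.75 × 160.2 = 120 kips.
Bearing (1.2 l_c t F_u ≤ 2.4 d t F_u): upper limit = 2.4·1·0.75·58 = 104.4 kips.
  Edge l_c = 2.125 − 1.125/2 = 1.562 → r_n = 81.56 kips; interior l_c = 2.75 − 1.125 = 1.625 → r_n = 84.82 kips.
  R_n,bearing = 1·81.56 + 2·84.82 = 251.2 kips → 0.75 × 251.2 = 188 kips.
Bolt shear governs: 120 kips.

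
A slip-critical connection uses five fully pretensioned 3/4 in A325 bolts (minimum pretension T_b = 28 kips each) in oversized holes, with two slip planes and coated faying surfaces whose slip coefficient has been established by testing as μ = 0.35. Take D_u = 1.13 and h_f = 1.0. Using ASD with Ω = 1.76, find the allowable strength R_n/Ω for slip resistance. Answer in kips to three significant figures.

R_n = μ · D_u · h_f · T_b · n_s · n_b = 0.35 × 1.13 × 1.0 × 28 × 2 × 5 = 110.7 kips.
Allowable strength R_n/Ω = 110.7 / 1.76 = 62.9 kips.

62.9 kips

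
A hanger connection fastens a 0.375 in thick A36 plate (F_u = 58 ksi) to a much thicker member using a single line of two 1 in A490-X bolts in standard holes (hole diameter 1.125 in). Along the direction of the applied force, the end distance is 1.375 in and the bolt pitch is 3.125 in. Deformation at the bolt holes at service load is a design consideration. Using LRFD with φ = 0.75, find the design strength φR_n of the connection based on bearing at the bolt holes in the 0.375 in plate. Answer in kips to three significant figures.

Per bolt r_n = 1.2 l_c t F_u ≤ 2.4 d t F_u; upper limit = 2.4 × 1 × 0.375 × 58 = 52.2 kips.
Edge bolt: l_c = 1.375 − 1.125/2 = 0.8125 in → 1.2 × 0.8125 × 0.375 × 58 = 21.21 → r_n = 21.21 kips.
Interior bolts: l_c = 3.125 − 1.125 = 2 in → 1.2 × 2 × 0.375 × 58 = 52.2 → r_n = 52.2 kips.
R_n = 1 × 21.21 + 1 × 52.2 = 73.41 kips.
Design strength φR_n = 0.75 × 73.41 = 55.1 kips.

55.1 kips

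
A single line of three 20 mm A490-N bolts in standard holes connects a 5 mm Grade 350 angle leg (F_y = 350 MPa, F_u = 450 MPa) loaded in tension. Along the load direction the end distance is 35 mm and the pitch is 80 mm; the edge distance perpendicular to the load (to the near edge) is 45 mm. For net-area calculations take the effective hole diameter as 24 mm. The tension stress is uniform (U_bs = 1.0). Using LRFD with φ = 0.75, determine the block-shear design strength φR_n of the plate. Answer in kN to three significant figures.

Shear plane L_v = 35 + 2·80 = 195 mm; A_gv = 195 × 5 = 975 mm².
A_nv = (195 − 2.5·24) × 5 = 675 mm².
A_nt = (45 − 0.5·24) × 5 = 165 mm².
0.6 F_u A_nv = 182.2 kN; 0.6 F_y A_gv = 204.8 kN → shear rupture governs the shear term.
R_n = 182.2 + 1.0 × 450 × 165 / 1000 = 256.5 kN.
Design strength φR_n = 0.75 × 256.5 = 192 kN.

192 kN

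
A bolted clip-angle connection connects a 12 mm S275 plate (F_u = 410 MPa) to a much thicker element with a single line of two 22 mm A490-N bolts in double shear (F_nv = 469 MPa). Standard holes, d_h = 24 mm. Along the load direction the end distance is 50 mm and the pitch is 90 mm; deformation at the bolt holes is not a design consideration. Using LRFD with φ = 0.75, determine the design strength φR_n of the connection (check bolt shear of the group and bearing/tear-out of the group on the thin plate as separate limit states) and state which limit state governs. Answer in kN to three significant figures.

Bolt shear: A_b = π·22²/4 = 380.1 mm²; R_n = 469 × 380.1 × 2 × 2 / 1000 = 713.1 kN → 0.75 × 713.1 = 535 kN.
Bearing (1.5 l_c t F_u ≤ 3.0 d t F_u): upper limit = 3.0·22·12·410 / 1000 = 324.7 kN.
  Edge l_c = 50 − 24/2 = 38 → r_n = 280.4 kN; interior l_c = 90 − 24 = 66 → r_n = 324.7 kN.
  R_n,bearing = 1·280.4 + 1·324.7 = 605.2 kN → 0.75 × 605.2 = 454 kN.
Bearing governs: 454 kN.

454 kN (bearing governs)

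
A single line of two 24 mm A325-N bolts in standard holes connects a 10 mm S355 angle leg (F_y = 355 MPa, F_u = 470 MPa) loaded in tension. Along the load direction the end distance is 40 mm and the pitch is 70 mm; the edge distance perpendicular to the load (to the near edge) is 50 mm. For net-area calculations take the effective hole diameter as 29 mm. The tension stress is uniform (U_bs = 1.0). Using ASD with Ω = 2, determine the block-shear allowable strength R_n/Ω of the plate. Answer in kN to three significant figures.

Shear plane L_v = 40 + 1·70 = 110 mm; A_gv = 110 × 10 = 1100 mm².
A_nv = (110 − 1.5·29) × 10 = 665 mm².
A_nt = (50 − 0.5·29) × 10 = 355 mm².
0.6 F_u A_nv = 187.5 kN; 0.6 F_y A_gv = 234.3 kN → shear rupture governs the shear term.
R_n = 187.5 + 1.0 × 470 × 355 / 1000 = 354.4 kN.
Allowable strength R_n/Ω = 354.4 / 2 = 177 kN.

177 kN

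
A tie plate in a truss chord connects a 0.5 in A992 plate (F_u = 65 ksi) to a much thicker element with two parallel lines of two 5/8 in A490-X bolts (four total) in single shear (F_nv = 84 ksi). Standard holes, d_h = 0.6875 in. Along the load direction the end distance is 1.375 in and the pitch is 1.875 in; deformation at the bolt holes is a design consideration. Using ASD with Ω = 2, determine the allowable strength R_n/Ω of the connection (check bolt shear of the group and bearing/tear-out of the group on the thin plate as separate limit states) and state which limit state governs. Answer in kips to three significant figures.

51.5 kips (bolt shear governs)

Bolt shear: A_b = π·0.625²/4 = 0.3068 in²; R_n = 84 × 0.3068 × 4 × 1 = 103.1 kips → 103.1 / 2 = 51.5 kips.
Bearing (1.2 l_c t F_u ≤ 2.4 d t F_u): upper limit = 2.4·0.625·0.5·65 = 48.75 kips.
  Edge l_c = 1.375 − 0.6875/2 = 1.031 → r_n = 40.22 kips; interior l_c = 1.875 − 0.6875 = 1.188 → r_n = 46.31 kips.
  R_n,bearing = 2·40.22 + 2·46.31 = 173.1 kips → 173.1 / 2 = 86.5 kips.
Bolt shear governs: 51.5 kips.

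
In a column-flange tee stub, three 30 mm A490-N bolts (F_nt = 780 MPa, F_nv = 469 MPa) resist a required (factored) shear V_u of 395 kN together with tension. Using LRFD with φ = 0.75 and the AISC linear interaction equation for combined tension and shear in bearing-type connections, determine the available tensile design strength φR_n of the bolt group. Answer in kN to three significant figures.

A_b = π·30²/4 = 706.9 mm²; f_rv = 395 × 1000 / (3 × 706.9) = 186.3 MPa.
F'_nt = 1.3 F_nt − (F_nt / φF_nv) f_rv = 1.3·780 − (780/(0.75·469))·186.3 = 600.9 MPa, capped at F_nt → F'_nt = 600.9 MPa.
R_n = F'_nt · A_b · n = 600.9 × 706.9 × 3 / 1000 = 1274 kN.
Design strength φR_n = 0.75 × 1274 = 956 kN.

956 kN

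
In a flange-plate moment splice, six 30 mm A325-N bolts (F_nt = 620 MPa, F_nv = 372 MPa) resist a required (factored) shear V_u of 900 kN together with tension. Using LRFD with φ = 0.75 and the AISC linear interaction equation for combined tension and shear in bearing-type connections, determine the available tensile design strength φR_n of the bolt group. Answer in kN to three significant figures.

A_b = π·30²/4 = 706.9 mm²; f_rv = 900 × 1000 / (6 × 706.9) = 212.2 MPa.
F'_nt = 1.3 F_nt − (F_nt / φF_nv) f_rv = 1.3·620 − (620/(0.75·372))·212.2 = 334.4 MPa, capped at F_nt → F'_nt = 334.4 MPa.
R_n = F'_nt · A_b · n = 334.4 × 706.9 × 6 / 1000 = 1418 kN.
Design strength φR_n = 0.75 × 1418 = 1060 kN.

1060 kN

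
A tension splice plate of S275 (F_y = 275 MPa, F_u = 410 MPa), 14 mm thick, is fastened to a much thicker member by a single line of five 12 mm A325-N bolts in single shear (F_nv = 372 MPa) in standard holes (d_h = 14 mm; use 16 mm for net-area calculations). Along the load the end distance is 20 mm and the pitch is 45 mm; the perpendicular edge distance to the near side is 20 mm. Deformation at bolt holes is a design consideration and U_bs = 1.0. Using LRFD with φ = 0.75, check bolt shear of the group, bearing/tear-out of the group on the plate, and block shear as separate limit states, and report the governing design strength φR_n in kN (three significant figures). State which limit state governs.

158 kN (bolt shear governs)

Bolt shear: A_b = π·12²/4 = 113.1 mm²; R_n = 372 × 113.1 × 5 × 1 / 1000 = 210.4 kN → 0.75 × 210.4 = 158 kN.
Bearing: edge l_c = 13, r_n = 89.54 kN; interior l_c = 31, r_n = 165.3 kN; R_n = 89.54 + 4·165.3 = 750.8 kN → 563 kN.
Block shear: A_gv = 2800, A_nv = 1792, A_nt = 168 mm²; R_n = min(0.6F_uA_nv, 0.6F_yA_gv) + U_bs·F_u·A_nt = 509.7 kN → 382 kN.
Bolt shear governs: 158 kN.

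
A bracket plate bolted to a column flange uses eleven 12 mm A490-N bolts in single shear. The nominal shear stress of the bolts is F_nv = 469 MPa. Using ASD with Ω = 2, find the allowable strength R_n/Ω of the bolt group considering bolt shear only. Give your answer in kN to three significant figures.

292 kN

A_b = π × 12² / 4 = 113.1 mm².
R_n = F_nv · A_b · n · n_s = 469 × 113.1 × 11 × 1 / 1000 = 583.5 kN.
Allowable strength R_n/Ω = 583.5 / 2 = 292 kN.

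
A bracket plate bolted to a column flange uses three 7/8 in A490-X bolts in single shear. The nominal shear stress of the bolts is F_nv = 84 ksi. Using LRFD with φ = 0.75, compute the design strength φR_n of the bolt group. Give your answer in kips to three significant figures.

A_b = π × 0.875² / 4 = 0.6013 in².
R_n = F_nv · A_b · n · n_s = 84 × 0.6013 × 3 × 1 = 151.5 kips.
Design strength φR_n = 0.75 × 151.5 = 114 kips.

114 kips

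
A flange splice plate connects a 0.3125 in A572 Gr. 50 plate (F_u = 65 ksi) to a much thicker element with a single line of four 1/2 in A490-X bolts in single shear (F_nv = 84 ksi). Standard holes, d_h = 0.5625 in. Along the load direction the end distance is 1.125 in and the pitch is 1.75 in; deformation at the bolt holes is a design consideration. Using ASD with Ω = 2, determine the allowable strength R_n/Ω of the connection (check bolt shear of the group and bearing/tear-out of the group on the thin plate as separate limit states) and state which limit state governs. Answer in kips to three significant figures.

Bolt shear: A_b = π·0.5²/4 = 0.1963 in²; R_n = 84 × 0.1963 × 4 × 1 = 65.97 kips → 65.97 / 2 = 33 kips.
Bearing (1.2 l_c t F_u ≤ 2.4 d t F_u): upper limit = 2.4·0.5·0.3125·65 = 24.38 kips.
  Edge l_c = 1.125 − 0.5625/2 = 0.8438 → r_n = 20.57 kips; interior l_c = 1.75 − 0.5625 = 1.188 → r_n = 24.38 kips.
  R_n,bearing = 1·20.57 + 3·24.38 = 93.69 kips → 93.69 / 2 = 46.8 kips.
Bolt shear governs: 33 kips.

33 kips (bolt shear governs)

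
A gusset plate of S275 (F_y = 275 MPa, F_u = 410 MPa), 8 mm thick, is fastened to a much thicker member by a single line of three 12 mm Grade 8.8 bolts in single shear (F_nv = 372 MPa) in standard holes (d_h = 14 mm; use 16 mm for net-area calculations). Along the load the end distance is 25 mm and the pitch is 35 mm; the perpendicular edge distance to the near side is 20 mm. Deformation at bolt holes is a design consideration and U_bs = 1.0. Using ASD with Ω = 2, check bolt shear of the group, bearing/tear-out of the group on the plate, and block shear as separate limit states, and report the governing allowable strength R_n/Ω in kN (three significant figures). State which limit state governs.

63.1 kN (bolt shear governs)

Bolt shear: A_b = π·12²/4 = 113.1 mm²; R_n = 372 × 113.1 × 3 × 1 / 1000 = 126.2 kN → 126.2 / 2 = 63.1 kN.
Bearing: edge l_c = 18, r_n = 70.85 kN; interior l_c = 21, r_n = 82.66 kN; R_n = 70.85 + 2·82.66 = 236.2 kN → 118 kN.
Block shear: A_gv = 760, A_nv = 440, A_nt = 96 mm²; R_n = min(0.6F_uA_nv, 0.6F_yA_gv) + U_bs·F_u·A_nt = 147.6 kN → 73.8 kN.
Bolt shear governs: 63.1 kN.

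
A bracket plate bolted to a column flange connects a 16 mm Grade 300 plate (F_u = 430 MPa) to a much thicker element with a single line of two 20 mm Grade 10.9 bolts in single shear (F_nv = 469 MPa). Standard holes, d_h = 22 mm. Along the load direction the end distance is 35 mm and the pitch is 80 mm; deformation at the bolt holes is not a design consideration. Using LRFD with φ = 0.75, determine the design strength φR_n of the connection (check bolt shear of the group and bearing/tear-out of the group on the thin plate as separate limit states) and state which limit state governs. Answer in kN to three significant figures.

Bolt shear: A_b = π·20²/4 = 314.2 mm²; R_n = 469 × 314.2 × 2 × 1 / 1000 = 294.7 kN → 0.75 × 294.7 = 221 kN.
Bearing (1.5 l_c t F_u ≤ 3.0 d t F_u): upper limit = 3.0·20·16·430 / 1000 = 412.8 kN.
  Edge l_c = 35 − 22/2 = 24 → r_n = 247.7 kN; interior l_c = 80 − 22 = 58 → r_n = 412.8 kN.
  R_n,bearing = 1·247.7 + 1·412.8 = 660.5 kN → 0.75 × 660.5 = 495 kN.
Bolt shear governs: 221 kN.

221 kN (bolt shear governs)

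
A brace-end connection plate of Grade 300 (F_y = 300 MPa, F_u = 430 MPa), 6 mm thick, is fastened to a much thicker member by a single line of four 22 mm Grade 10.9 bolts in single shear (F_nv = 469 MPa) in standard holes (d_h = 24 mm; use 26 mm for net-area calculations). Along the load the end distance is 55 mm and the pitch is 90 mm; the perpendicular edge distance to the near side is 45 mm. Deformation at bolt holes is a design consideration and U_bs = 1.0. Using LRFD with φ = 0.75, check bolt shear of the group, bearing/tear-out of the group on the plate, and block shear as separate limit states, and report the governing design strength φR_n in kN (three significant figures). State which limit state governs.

325 kN (block shear governs)

Bolt shear: A_b = π·22²/4 = 380.1 mm²; R_n = 469 × 380.1 × 4 × 1 / 1000 = 713.1 kN → 0.75 × 713.1 = 535 kN.
Bearing: edge l_c = 43, r_n = 133.1 kN; interior l_c = 66, r_n = 136.2 kN; R_n = 133.1 + 3·136.2 = 541.8 kN → 406 kN.
Block shear: A_gv = 1950, A_nv = 1404, A_nt = 192 mm²; R_n = min(0.6F_uA_nv, 0.6F_yA_gv) + U_bs·F_u·A_nt = 433.6 kN → 325 kN.
Block shear governs: 325 kN.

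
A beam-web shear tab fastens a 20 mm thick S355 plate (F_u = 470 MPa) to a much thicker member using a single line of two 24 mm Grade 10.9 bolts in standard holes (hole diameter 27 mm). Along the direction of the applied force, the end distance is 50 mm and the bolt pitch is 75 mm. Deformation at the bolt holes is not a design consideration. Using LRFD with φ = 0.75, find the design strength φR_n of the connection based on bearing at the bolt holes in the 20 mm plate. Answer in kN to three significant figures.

894 kN

Per bolt r_n = 1.5 l_c t F_u ≤ 3.0 d t F_u; upper limit = 3.0 × 24 × 20 × 470 / 1000 = 676.8 kN.
Edge bolt: l_c = 50 − 27/2 = 36.5 mm → 1.5 × 36.5 × 20 × 470 / 1000 = 514.6 → r_n = 514.6 kN.
Interior bolts: l_c = 75 − 27 = 48 mm → 1.5 × 48 × 20 × 470 / 1000 = 676.8 → r_n = 676.8 kN.
R_n = 1 × 514.6 + 1 × 676.8 = 1191 kN.
Design strength φR_n = 0.75 × 1191 = 894 kN.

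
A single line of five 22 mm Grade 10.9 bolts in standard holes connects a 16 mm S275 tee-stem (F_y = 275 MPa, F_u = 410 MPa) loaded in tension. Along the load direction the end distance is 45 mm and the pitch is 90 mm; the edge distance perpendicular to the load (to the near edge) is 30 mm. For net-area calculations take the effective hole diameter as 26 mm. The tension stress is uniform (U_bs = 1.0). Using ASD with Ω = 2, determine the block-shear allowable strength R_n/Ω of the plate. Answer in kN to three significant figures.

Shear plane L_v = 45 + 4·90 = 405 mm; A_gv = 405 × 16 = 6480 mm².
A_nv = (405 − 4.5·26) × 16 = 4608 mm².
A_nt = (30 − 0.5·26) × 16 = 272 mm².
0.6 F_u A_nv = 1134 kN; 0.6 F_y A_gv = 1069 kN → shear yielding governs the shear term.
R_n = 1069 + 1.0 × 410 × 272 / 1000 = 1181 kN.
Allowable strength R_n/Ω = 1181 / 2 = 590 kN.

590 kN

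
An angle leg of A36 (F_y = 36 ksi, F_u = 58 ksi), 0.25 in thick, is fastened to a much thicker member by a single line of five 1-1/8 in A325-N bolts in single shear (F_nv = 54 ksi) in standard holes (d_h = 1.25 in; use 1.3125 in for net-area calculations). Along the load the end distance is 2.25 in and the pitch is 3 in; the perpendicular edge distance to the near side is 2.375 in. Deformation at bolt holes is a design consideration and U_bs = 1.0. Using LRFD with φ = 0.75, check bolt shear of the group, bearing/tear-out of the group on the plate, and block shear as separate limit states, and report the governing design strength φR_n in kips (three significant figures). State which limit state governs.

73.1 kips (block shear governs)

Bolt shear: A_b = π·1.125²/4 = 0.994 in²; R_n = 54 × 0.994 × 5 × 1 = 268.4 kips → 0.75 × 268.4 = 201 kips.
Bearing: edge l_c = 1.625, r_n = 28.27 kips; interior l_c = 1.75, r_n = 30.45 kips; R_n = 28.27 + 4·30.45 = 150.1 kips → 113 kips.
Block shear: A_gv = 3.562, A_nv = 2.086, A_nt = 0.4297 in²; R_n = min(0.6F_uA_nv, 0.6F_yA_gv) + U_bs·F_u·A_nt = 97.51 kips → 73.1 kips.
Block shear governs: 73.1 kips.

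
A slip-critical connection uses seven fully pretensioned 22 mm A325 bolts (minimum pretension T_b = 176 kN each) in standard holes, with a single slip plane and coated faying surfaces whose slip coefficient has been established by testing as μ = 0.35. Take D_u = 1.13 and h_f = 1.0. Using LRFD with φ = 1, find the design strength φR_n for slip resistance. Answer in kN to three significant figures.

487 kN

R_n = μ · D_u · h_f · T_b · n_s · n_b = 0.35 × 1.13 × 1.0 × 176 × 1 × 7 = 487.3 kN.
Design strength φR_n = 1 × 487.3 = 487 kN.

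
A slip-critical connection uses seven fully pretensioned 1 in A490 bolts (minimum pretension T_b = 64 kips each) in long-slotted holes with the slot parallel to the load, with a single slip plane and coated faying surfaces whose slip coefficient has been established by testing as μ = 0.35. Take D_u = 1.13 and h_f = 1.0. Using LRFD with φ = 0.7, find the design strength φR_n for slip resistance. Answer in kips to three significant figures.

R_n = μ · D_u · h_f · T_b · n_s · n_b = 0.35 × 1.13 × 1.0 × 64 × 1 × 7 = 177.2 kips.
Design strength φR_n = 0.7 × 177.2 = 124 kips.

124 kips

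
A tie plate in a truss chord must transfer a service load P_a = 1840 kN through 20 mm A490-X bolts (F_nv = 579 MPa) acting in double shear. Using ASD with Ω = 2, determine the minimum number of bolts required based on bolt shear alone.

A_b = π·20²/4 = 314.2 mm².
Per-bolt allowable strength R_n/Ω = 579 × 314.2 × 2 / 1000 / 2 = 181.9 kN.
n ≥ 1840 / 181.9 = 10.12 → use 11 bolts.

11 bolts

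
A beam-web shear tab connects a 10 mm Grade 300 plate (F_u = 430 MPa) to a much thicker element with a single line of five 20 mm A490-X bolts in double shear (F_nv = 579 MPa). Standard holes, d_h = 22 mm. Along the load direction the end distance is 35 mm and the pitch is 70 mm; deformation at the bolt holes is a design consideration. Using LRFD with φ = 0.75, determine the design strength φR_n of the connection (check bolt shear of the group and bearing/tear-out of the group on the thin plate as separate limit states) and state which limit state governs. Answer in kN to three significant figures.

Bolt shear: A_b = π·20²/4 = 314.2 mm²; R_n = 579 × 314.2 × 5 × 2 / 1000 = 1819 kN → 0.75 × 1819 = 1360 kN.
Bearing (1.2 l_c t F_u ≤ 2.4 d t F_u): upper limit = 2.4·20·10·430 / 1000 = 206.4 kN.
  Edge l_c = 35 − 22/2 = 24 → r_n = 123.8 kN; interior l_c = 70 − 22 = 48 → r_n = 206.4 kN.
  R_n,bearing = 1·123.8 + 4·206.4 = 949.4 kN → 0.75 × 949.4 = 712 kN.
Bearing governs: 712 kN.

712 kN (bearing governs)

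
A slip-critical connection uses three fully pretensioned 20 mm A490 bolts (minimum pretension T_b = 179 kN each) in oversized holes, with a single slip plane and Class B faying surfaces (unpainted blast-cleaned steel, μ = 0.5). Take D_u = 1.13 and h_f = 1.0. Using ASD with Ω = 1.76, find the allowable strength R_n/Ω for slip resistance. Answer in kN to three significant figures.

R_n = μ · D_u · h_f · T_b · n_s · n_b = 0.5 × 1.13 × 1.0 × 179 × 1 × 3 = 303.4 kN.
Allowable strength R_n/Ω = 303.4 / 1.76 = 172 kN.

172 kN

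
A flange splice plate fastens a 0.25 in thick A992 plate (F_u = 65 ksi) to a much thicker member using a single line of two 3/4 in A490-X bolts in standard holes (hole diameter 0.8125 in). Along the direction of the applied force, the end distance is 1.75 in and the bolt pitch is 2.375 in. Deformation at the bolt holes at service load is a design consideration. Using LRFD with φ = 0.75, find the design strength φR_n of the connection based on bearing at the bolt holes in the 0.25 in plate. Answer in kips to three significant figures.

41.6 kips

Per bolt r_n = 1.2 l_c t F_u ≤ 2.4 d t F_u; upper limit = 2.4 × 0.75 × 0.25 × 65 = 29.25 kips.
Edge bolt: l_c = 1.75 − 0.8125/2 = 1.344 in → 1.2 × 1.344 × 0.25 × 65 = 26.2 → r_n = 26.2 kips.
Interior bolts: l_c = 2.375 − 0.8125 = 1.562 in → 1.2 × 1.562 × 0.25 × 65 = 30.47 → r_n = 29.25 kips.
R_n = 1 × 26.2 + 1 × 29.25 = 55.45 kips.
Design strength φR_n = 0.75 × 55.45 = 41.6 kips.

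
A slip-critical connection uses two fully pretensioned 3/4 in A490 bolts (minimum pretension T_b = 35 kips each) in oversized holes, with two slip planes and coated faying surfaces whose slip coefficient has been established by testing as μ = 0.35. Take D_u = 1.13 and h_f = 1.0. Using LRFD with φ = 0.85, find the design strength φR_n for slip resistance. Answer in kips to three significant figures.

R_n = μ · D_u · h_f · T_b · n_s · n_b = 0.35 × 1.13 × 1.0 × 35 × 2 × 2 = 55.37 kips.
Design strength φR_n = 0.85 × 55.37 = 47.1 kips.

47.1 kips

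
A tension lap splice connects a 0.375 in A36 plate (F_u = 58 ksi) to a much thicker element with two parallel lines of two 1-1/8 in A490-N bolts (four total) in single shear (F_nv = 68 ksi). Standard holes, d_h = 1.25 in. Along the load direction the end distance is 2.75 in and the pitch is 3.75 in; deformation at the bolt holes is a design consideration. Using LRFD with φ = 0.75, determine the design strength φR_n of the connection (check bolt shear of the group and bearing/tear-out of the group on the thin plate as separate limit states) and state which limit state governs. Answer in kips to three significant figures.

Bolt shear: A_b = π·1.125²/4 = 0.994 in²; R_n = 68 × 0.994 × 4 × 1 = 270.4 kips → 0.75 × 270.4 = 203 kips.
Bearing (1.2 l_c t F_u ≤ 2.4 d t F_u): upper limit = 2.4·1.125·0.375·58 = 58.72 kips.
  Edge l_c = 2.75 − 1.25/2 = 2.125 → r_n = 55.46 kips; interior l_c = 3.75 − 1.25 = 2.5 → r_n = 58.72 kips.
  R_n,bearing = 2·55.46 + 2·58.72 = 228.4 kips → 0.75 × 228.4 = 171 kips.
Bearing governs: 171 kips.

171 kips (bearing governs)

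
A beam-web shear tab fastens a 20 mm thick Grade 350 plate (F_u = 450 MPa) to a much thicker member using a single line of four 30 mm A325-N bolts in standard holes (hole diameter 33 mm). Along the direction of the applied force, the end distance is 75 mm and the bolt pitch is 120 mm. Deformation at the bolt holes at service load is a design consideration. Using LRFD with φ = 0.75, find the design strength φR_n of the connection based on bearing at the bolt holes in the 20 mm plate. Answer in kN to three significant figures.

1930 kN

Per bolt r_n = 1.2 l_c t F_u ≤ 2.4 d t F_u; upper limit = 2.4 × 30 × 20 × 450 / 1000 = 648 kN.
Edge bolt: l_c = 75 − 33/2 = 58.5 mm → 1.2 × 58.5 × 20 × 450 / 1000 = 631.8 → r_n = 631.8 kN.
Interior bolts: l_c = 120 − 33 = 87 mm → 1.2 × 87 × 20 × 450 / 1000 = 939.6 → r_n = 648 kN.
R_n = 1 × 631.8 + 3 × 648 = 2576 kN.
Design strength φR_n = 0.75 × 2576 = 1930 kN.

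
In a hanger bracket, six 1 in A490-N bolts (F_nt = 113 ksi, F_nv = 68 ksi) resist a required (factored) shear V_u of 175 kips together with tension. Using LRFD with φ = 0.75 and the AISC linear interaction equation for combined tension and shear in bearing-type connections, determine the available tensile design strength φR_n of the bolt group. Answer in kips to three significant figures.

228 kips

A_b = π·1²/4 = 0.7854 in²; f_rv = 175 / (6 × 0.7854) = 37.14 ksi.
F'_nt = 1.3 F_nt − (F_nt / φF_nv) f_rv = 1.3·113 − (113/(0.75·68))·37.14 = 64.62 ksi, capped at F_nt → F'_nt = 64.62 ksi.
R_n = F'_nt · A_b · n = 64.62 × 0.7854 × 6 = 304.5 kips.
Design strength φR_n = 0.75 × 304.5 = 228 kips.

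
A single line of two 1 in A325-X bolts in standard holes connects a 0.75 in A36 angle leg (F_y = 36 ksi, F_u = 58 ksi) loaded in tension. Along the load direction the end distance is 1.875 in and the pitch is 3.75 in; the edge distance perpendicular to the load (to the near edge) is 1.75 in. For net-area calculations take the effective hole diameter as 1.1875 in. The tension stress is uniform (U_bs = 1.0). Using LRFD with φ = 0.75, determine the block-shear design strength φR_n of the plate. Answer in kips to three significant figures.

Shear plane L_v = 1.875 + 1·3.75 = 5.625 in; A_gv = 5.625 × 0.75 = 4.219 in².
A_nv = (5.625 − 1.5·1.1875) × 0.75 = 2.883 in².
A_nt = (1.75 − 0.5·1.1875) × 0.75 = 0.8672 in².
0.6 F_u A_nv = 100.3 kips; 0.6 F_y A_gv = 91.12 kips → shear yielding governs the shear term.
R_n = 91.12 + 1.0 × 58 × 0.8672 = 141.4 kips.
Design strength φR_n = 0.75 × 141.4 = 106 kips.

106 kips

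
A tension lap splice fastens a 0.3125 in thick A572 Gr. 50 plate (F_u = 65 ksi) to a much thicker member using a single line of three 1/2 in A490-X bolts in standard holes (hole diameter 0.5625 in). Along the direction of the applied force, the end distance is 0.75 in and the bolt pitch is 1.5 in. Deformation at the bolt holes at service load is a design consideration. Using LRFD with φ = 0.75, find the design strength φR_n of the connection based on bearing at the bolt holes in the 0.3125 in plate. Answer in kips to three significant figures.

42.8 kips

Per bolt r_n = 1.2 l_c t F_u ≤ 2.4 d t F_u; upper limit = 2.4 × 0.5 × 0.3125 × 65 = 24.38 kips.
Edge bolt: l_c = 0.75 − 0.5625/2 = 0.4688 in → 1.2 × 0.4688 × 0.3125 × 65 = 11.43 → r_n = 11.43 kips.
Interior bolts: l_c = 1.5 − 0.5625 = 0.9375 in → 1.2 × 0.9375 × 0.3125 × 65 = 22.85 → r_n = 22.85 kips.
R_n = 1 × 11.43 + 2 × 22.85 = 57.13 kips.
Design strength φR_n = 0.75 × 57.13 = 42.8 kips.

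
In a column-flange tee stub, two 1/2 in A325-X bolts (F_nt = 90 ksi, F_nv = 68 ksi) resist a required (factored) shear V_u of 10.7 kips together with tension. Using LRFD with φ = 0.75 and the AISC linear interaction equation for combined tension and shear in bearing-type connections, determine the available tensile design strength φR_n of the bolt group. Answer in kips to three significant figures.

20.3 kips

A_b = π·0.5²/4 = 0.1963 in²; f_rv = 10.7 / (2 × 0.1963) = 27.25 ksi.
F'_nt = 1.3 F_nt − (F_nt / φF_nv) f_rv = 1.3·90 − (90/(0.75·68))·27.25 = 68.92 ksi, capped at F_nt → F'_nt = 68.92 ksi.
R_n = F'_nt · A_b · n = 68.92 × 0.1963 × 2 = 27.06 kips.
Design strength φR_n = 0.75 × 27.06 = 20.3 kips.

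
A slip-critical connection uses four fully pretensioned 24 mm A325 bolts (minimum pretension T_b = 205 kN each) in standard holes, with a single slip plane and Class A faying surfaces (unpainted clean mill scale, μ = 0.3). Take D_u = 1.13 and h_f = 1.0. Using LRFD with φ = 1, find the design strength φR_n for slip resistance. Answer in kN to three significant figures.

278 kN

R_n = μ · D_u · h_f · T_b · n_s · n_b = 0.3 × 1.13 × 1.0 × 205 × 1 × 4 = 278 kN.
Design strength φR_n = 1 × 278 = 278 kN.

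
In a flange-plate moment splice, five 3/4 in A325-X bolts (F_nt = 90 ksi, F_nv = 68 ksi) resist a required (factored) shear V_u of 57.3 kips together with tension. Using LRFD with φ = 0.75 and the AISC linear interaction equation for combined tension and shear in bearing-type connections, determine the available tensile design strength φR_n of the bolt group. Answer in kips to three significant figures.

A_b = π·0.75²/4 = 0.4418 in²; f_rv = 57.3 / (5 × 0.4418) = 25.94 ksi.
F'_nt = 1.3 F_nt − (F_nt / φF_nv) f_rv = 1.3·90 − (90/(0.75·68))·25.94 = 71.22 ksi, capped at F_nt → F'_nt = 71.22 ksi.
R_n = F'_nt · A_b · n = 71.22 × 0.4418 × 5 = 157.3 kips.
Design strength φR_n = 0.75 × 157.3 = 118 kips.

118 kips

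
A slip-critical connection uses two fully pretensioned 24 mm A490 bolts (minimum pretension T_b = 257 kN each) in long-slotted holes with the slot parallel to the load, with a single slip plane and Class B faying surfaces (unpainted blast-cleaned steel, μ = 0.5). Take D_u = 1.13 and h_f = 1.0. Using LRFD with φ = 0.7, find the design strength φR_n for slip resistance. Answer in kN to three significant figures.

R_n = μ · D_u · h_f · T_b · n_s · n_b = 0.5 × 1.13 × 1.0 × 257 × 1 × 2 = 290.4 kN.
Design strength φR_n = 0.7 × 290.4 = 203 kN.

203 kN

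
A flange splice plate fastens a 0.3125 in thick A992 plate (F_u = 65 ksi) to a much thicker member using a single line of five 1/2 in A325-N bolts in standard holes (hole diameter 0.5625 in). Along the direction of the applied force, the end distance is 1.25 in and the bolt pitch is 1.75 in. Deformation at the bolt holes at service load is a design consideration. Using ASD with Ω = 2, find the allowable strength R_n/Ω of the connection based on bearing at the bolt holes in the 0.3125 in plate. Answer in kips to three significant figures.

Per bolt r_n = 1.2 l_c t F_u ≤ 2.4 d t F_u; upper limit = 2.4 × 0.5 × 0.3125 × 65 = 24.38 kips.
Edge bolt: l_c = 1.25 − 0.5625/2 = 0.9688 in → 1.2 × 0.9688 × 0.3125 × 65 = 23.61 → r_n = 23.61 kips.
Interior bolts: l_c = 1.75 − 0.5625 = 1.188 in → 1.2 × 1.188 × 0.3125 × 65 = 28.95 → r_n = 24.38 kips.
R_n = 1 × 23.61 + 4 × 24.38 = 121.1 kips.
Allowable strength R_n/Ω = 121.1 / 2 = 60.6 kips.

60.6 kips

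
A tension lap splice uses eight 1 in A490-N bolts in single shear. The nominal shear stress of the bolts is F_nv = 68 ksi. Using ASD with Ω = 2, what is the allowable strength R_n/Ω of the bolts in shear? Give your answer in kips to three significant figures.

A_b = π × 1² / 4 = 0.7854 in².
R_n = F_nv · A_b · n · n_s = 68 × 0.7854 × 8 × 1 = 427.3 kips.
Allowable strength R_n/Ω = 427.3 / 2 = 214 kips.

214 kips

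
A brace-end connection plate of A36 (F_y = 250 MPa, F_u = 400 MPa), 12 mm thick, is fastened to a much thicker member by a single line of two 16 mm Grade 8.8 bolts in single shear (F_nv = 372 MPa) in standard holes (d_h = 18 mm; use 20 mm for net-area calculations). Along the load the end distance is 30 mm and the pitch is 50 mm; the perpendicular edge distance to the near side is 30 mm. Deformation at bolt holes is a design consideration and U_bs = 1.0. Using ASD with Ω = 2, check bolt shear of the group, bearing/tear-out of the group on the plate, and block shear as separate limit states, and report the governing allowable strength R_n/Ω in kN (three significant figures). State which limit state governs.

Bolt shear: A_b = π·16²/4 = 201.1 mm²; R_n = 372 × 201.1 × 2 × 1 / 1000 = 149.6 kN → 149.6 / 2 = 74.8 kN.
Bearing: edge l_c = 21, r_n = 121 kN; interior l_c = 32, r_n = 184.3 kN; R_n = 121 + 1·184.3 = 305.3 kN → 153 kN.
Block shear: A_gv = 960, A_nv = 600, A_nt = 240 mm²; R_n = min(0.6F_uA_nv, 0.6F_yA_gv) + U_bs·F_u·A_nt = 240 kN → 120 kN.
Bolt shear governs: 74.8 kN.

74.8 kN (bolt shear governs)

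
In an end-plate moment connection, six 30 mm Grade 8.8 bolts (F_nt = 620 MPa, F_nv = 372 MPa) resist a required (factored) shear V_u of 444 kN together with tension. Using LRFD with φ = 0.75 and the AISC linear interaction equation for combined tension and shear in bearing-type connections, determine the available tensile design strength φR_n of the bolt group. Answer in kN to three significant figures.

1820 kN

A_b = π·30²/4 = 706.9 mm²; f_rv = 444 × 1000 / (6 × 706.9) = 104.7 MPa.
F'_nt = 1.3 F_nt − (F_nt / φF_nv) f_rv = 1.3·620 − (620/(0.75·372))·104.7 = 573.4 MPa, capped at F_nt → F'_nt = 573.4 MPa.
R_n = F'_nt · A_b · n = 573.4 × 706.9 × 6 / 1000 = 2432 kN.
Design strength φR_n = 0.75 × 2432 = 1820 kN.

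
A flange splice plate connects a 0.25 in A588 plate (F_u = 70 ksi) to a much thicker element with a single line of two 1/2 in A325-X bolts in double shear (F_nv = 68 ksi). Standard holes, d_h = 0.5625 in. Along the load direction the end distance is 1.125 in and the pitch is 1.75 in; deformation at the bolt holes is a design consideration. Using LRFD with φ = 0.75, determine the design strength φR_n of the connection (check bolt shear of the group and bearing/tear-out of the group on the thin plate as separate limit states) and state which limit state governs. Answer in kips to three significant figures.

29 kips (bearing governs)

Bolt shear: A_b = π·0.5²/4 = 0.1963 in²; R_n = 68 × 0.1963 × 2 × 2 = 53.41 kips → 0.75 × 53.41 = 40.1 kips.
Bearing (1.2 l_c t F_u ≤ 2.4 d t F_u): upper limit = 2.4·0.5·0.25·70 = 21 kips.
  Edge l_c = 1.125 − 0.5625/2 = 0.8438 → r_n = 17.72 kips; interior l_c = 1.75 − 0.5625 = 1.188 → r_n = 21 kips.
  R_n,bearing = 1·17.72 + 1·21 = 38.72 kips → 0.75 × 38.72 = 29 kips.
Bearing governs: 29 kips.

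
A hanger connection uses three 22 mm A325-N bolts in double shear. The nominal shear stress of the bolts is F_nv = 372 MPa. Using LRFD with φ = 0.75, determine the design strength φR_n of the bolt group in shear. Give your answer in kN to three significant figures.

636 kN

A_b = π × 22² / 4 = 380.1 mm².
R_n = F_nv · A_b · n · n_s = 372 × 380.1 × 3 × 2 / 1000 = 848.5 kN.
Design strength φR_n = 0.75 × 848.5 = 636 kN.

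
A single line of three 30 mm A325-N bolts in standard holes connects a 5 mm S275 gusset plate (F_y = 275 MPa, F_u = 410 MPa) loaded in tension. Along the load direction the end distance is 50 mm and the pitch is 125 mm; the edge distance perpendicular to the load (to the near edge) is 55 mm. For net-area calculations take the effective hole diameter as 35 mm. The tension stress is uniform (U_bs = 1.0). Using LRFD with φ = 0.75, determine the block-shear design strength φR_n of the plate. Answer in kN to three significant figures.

243 kN

Shear plane L_v = 50 + 2·125 = 300 mm; A_gv = 300 × 5 = 1500 mm².
A_nv = (300 − 2.5·35) × 5 = 1062 mm².
A_nt = (55 − 0.5·35) × 5 = 187.5 mm².
0.6 F_u A_nv = 261.4 kN; 0.6 F_y A_gv = 247.5 kN → shear yielding governs the shear term.
R_n = 247.5 + 1.0 × 410 × 187.5 / 1000 = 324.4 kN.
Design strength φR_n = 0.75 × 324.4 = 243 kN.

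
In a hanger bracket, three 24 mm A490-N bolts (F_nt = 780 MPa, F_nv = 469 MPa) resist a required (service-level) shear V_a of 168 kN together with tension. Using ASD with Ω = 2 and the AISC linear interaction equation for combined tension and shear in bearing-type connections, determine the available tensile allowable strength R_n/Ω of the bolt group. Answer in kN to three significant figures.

A_b = π·24²/4 = 452.4 mm²; f_rv = 168 × 1000 / (3 × 452.4) = 123.8 MPa.
F'_nt = 1.3 F_nt − (Ω F_nt / F_nv) f_rv = 1.3·780 − (2·780/469)·123.8 = 602.3 MPa, capped at F_nt → F'_nt = 602.3 MPa.
R_n = F'_nt · A_b · n = 602.3 × 452.4 × 3 / 1000 = 817.4 kN.
Allowable strength R_n/Ω = 817.4 / 2 = 409 kN.

409 kN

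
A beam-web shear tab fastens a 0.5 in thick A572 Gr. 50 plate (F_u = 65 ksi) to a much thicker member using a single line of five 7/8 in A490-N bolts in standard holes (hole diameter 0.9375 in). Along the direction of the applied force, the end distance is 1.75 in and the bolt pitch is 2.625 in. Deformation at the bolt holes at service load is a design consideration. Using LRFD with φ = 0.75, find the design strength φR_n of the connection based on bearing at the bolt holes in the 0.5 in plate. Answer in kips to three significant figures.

Per bolt r_n = 1.2 l_c t F_u ≤ 2.4 d t F_u; upper limit = 2.4 × 0.875 × 0.5 × 65 = 68.25 kips.
Edge bolt: l_c = 1.75 − 0.9375/2 = 1.281 in → 1.2 × 1.281 × 0.5 × 65 = 49.97 → r_n = 49.97 kips.
Interior bolts: l_c = 2.625 − 0.9375 = 1.688 in → 1.2 × 1.688 × 0.5 × 65 = 65.81 → r_n = 65.81 kips.
R_n = 1 × 49.97 + 4 × 65.81 = 313.2 kips.
Design strength φR_n = 0.75 × 313.2 = 235 kips.

235 kips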